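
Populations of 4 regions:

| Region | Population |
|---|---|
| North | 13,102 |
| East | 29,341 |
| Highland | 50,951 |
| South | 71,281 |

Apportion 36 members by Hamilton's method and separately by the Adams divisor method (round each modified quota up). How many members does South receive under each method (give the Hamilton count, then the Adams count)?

Hamilton: North 3, East 6, Highland 11, South 16.
Adams: North 3, East 7, Highland 11, South 15.
South gets 16 under Hamilton and 15 under Adams.

16 and 15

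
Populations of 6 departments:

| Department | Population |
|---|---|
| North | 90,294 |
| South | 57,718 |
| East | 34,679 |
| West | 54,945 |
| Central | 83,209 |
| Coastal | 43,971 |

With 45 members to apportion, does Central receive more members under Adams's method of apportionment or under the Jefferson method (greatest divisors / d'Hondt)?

Jefferson

Adams: North 11, South 7, East 4, West 7, Central 10, Coastal 6.
Jefferson: North 11, South 7, East 4, West 7, Central 11, Coastal 5.
Central gets 10 under Adams and 11 under Jefferson.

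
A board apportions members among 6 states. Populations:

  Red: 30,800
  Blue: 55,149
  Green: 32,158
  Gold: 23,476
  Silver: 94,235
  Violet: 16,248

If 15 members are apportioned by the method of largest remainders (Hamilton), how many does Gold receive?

1

The standard divisor is 252066/15 ≈ 16804.4.
Standard quotas: Red 1.8329, Blue 3.2818, Green 1.9137, Gold 1.3970, Silver 5.6078, Violet 0.9669.
Lower quotas: Red 1, Blue 3, Green 1, Gold 1, Silver 5, Violet 0 (sum 11, leaving 4 seats).
Remainders in descending order: Violet 0.9669, Green 0.9137, Red 0.8329, Silver 0.6078, Gold 0.3970, Blue 0.2818.
The surplus seats go to Violet, Green, Red, Silver.
Gold receives 1.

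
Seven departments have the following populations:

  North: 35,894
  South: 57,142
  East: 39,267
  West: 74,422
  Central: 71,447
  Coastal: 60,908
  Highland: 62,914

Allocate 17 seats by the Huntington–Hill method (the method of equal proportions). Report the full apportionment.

With divisor 25123: modified quotas North 1.429, South 2.274, East 1.563, West 2.962, Central 2.844, Coastal 2.424, Highland 2.504.
Geometric-mean thresholds: North √(1·2)=1.414, South √(2·3)=2.449, East √(1·2)=1.414, West √(2·3)=2.449, Central √(2·3)=2.449, Coastal √(2·3)=2.449, Highland √(2·3)=2.449.
Each quota rounded against its threshold gives North 2, South 2, East 2, West 3, Central 3, Coastal 2, Highland 3 (total 17).

North 2, South 2, East 2, West 3, Central 3, Coastal 2, Highland 3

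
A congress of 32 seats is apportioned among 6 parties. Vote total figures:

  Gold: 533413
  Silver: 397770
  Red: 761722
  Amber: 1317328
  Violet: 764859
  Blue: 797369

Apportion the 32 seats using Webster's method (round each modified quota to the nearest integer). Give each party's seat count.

Standard divisor 4572461/32 ≈ 142889.406; standard quotas: Gold 3.733, Silver 2.784, Red 5.331, Amber 9.219, Violet 5.353, Blue 5.580.
Rounding to the nearest integer gives Gold 4, Silver 3, Red 5, Amber 9, Violet 5, Blue 6 — total 32, matching the house size, so no adjustment is needed.

Gold 4, Silver 3, Red 5, Amber 9, Violet 5, Blue 6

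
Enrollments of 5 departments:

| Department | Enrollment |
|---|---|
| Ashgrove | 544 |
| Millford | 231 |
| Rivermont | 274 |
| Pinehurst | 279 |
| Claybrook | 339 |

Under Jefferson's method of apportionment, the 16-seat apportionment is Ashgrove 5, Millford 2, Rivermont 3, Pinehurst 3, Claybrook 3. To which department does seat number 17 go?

Ashgrove

Priority for the next seat is population ÷ (current seats + 1).
Priorities: Ashgrove 90.667, Millford 77.000, Rivermont 68.500, Pinehurst 69.750, Claybrook 84.750.
Highest priority: Ashgrove.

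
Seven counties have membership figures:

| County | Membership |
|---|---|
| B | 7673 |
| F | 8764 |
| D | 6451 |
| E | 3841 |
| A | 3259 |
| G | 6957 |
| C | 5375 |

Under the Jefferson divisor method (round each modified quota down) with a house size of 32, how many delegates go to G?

5

Standard divisor 42320/32 ≈ 1322.5; standard quotas: B 5.802, F 6.627, D 4.878, E 2.904, A 2.464, G 5.260, C 4.064.
Rounding down gives 5, 6, 4, 2, 2, 5, 4 = 28 seats, so the divisor must be adjusted.
With modified divisor 1200: modified quotas B 6.394, F 7.303, D 5.376, E 3.201, A 2.716, G 5.798, C 4.479.
Rounding down: B 6, F 7, D 5, E 3, A 2, G 5, C 4 (total 32).
G receives 5.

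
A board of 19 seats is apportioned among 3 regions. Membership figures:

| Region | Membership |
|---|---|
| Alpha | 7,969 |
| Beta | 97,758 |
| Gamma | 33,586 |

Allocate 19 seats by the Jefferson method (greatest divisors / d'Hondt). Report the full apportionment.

Alpha=1, Beta=14, Gamma=4

Standard divisor 139313/19 ≈ 7332.263; standard quotas: Alpha 1.087, Beta 13.333, Gamma 4.581.
Rounding down gives 1, 13, 4 = 18 seats, so the divisor must be adjusted.
With modified divisor 6800: modified quotas Alpha 1.172, Beta 14.376, Gamma 4.939.
Rounding down: Alpha 1, Beta 14, Gamma 4 (total 19).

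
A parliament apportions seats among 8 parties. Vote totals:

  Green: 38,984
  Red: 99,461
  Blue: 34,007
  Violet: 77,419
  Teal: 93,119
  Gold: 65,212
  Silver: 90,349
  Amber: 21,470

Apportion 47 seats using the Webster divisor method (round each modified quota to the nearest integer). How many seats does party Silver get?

8

Standard divisor 520021/47 ≈ 11064.277; standard quotas: Green 3.523, Red 8.989, Blue 3.074, Violet 6.997, Teal 8.416, Gold 5.894, Silver 8.166, Amber 1.940.
Rounding to the nearest integer gives Green 4, Red 9, Blue 3, Violet 7, Teal 8, Gold 6, Silver 8, Amber 2 — total 47, matching the house size, so no adjustment is needed.
Silver receives 8.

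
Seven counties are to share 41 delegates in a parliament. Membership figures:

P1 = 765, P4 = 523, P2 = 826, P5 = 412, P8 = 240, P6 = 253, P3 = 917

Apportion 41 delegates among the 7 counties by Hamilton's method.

P1 8; P4 5; P2 9; P5 4; P8 2; P6 3; P3 10

The standard divisor is 3936/41 = 96.
Standard quotas: P1 7.969, P4 5.448, P2 8.604, P5 4.292, P8 2.500, P6 2.635, P3 9.552.
Lower quotas: P1 7, P4 5, P2 8, P5 4, P8 2, P6 2, P3 9 (sum 37, leaving 4 seats).
Remainders in descending order: P1 0.969, P6 0.635, P2 0.604, P3 0.552, P8 0.500, P4 0.448, P5 0.292.
The surplus seats go to P1, P6, P2, P3.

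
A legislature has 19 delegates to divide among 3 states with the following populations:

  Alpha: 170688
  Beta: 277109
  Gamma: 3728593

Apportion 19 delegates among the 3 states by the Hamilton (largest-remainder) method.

Alpha 1, Beta 1, Gamma 17

The standard divisor is 4176390/19 = 219810.
Standard quotas: Alpha 0.7765, Beta 1.2607, Gamma 16.9628.
Lower quotas: Alpha 0, Beta 1, Gamma 16 (sum 17, leaving 2 seats).
Remainders in descending order: Gamma 0.9628, Alpha 0.7765, Beta 0.2607.
The surplus seats go to Gamma, Alpha.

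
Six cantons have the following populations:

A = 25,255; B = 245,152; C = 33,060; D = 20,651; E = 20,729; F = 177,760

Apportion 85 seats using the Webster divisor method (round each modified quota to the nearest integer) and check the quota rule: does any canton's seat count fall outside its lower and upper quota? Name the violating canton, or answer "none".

B

Standard quotas: A 4.108, B 39.873, C 5.377, D 3.359, E 3.371, F 28.912.
Webster allocation: A 4, B 41, C 5, D 3, E 3, F 29.
B has quota 39.873 (lower 39, upper 40) but receives 41 — outside the quota interval.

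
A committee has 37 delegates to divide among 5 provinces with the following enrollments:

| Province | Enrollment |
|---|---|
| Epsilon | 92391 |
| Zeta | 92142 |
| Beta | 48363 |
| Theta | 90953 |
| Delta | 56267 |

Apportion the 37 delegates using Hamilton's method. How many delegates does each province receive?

Total 380116; standard divisor 380116/37 ≈ 10273.405.
Standard quotas: Epsilon 8.9932, Zeta 8.9690, Beta 4.7076, Theta 8.8532, Delta 5.4770.
Lower quotas: Epsilon 8, Zeta 8, Beta 4, Theta 8, Delta 5 (sum 33, leaving 4 seats).
Remainders in descending order: Epsilon 0.9932, Zeta 0.9690, Theta 0.8532, Beta 0.7076, Delta 0.4770.
Largest remainders: Epsilon, Zeta, Theta, Beta receive the extra seats.

Epsilon: 9; Zeta: 9; Beta: 5; Theta: 9; Delta: 5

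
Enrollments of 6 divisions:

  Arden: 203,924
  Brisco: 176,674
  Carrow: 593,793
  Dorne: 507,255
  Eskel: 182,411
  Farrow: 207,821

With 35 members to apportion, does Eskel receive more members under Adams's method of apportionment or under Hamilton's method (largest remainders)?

Adams: Arden 4, Brisco 3, Carrow 11, Dorne 9, Eskel 4, Farrow 4.
Hamilton: Arden 4, Brisco 3, Carrow 11, Dorne 10, Eskel 3, Farrow 4.
Eskel gets 4 under Adams and 3 under Hamilton.

Adams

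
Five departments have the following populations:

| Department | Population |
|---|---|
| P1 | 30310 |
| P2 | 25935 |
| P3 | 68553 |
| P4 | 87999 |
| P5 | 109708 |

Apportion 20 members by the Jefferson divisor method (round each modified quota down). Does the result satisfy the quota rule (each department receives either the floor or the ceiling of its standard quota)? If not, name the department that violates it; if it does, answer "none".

Standard quotas: P1 1.880, P2 1.608, P3 4.251, P4 5.457, P5 6.803.
Jefferson allocation: P1 2, P2 1, P3 4, P4 6, P5 7.
Every allocation lies between the lower and upper quota.

none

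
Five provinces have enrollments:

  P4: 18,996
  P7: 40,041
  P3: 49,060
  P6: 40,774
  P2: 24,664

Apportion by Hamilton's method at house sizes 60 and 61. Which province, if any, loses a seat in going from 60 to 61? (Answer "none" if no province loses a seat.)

At 60 seats: P4 7, P7 14, P3 17, P6 14, P2 8.
At 61 seats: P4 7, P7 14, P3 17, P6 14, P2 9.
No province's allocation decreased.

none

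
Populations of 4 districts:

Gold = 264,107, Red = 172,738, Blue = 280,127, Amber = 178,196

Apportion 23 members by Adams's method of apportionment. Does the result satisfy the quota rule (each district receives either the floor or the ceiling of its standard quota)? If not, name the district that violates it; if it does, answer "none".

Standard quotas: Gold 6.786, Red 4.438, Blue 7.197, Amber 4.578.
Adams allocation: Gold 7, Red 4, Blue 7, Amber 5.
Every allocation lies between the lower and upper quota.

none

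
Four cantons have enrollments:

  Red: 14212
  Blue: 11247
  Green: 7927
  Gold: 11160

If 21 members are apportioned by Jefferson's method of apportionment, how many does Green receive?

4

Standard divisor 44546/21 ≈ 2121.238; standard quotas: Red 6.700, Blue 5.302, Green 3.737, Gold 5.261.
Rounding down gives 6, 5, 3, 5 = 19 seats, so the divisor must be adjusted.
With modified divisor 1900: modified quotas Red 7.480, Blue 5.919, Green 4.172, Gold 5.874.
Rounding down: Red 7, Blue 5, Green 4, Gold 5 (total 21).
Green receives 4.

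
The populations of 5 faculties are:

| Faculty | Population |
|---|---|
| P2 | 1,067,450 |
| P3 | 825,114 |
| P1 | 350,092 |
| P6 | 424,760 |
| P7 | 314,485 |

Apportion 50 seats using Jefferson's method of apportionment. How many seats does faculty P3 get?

Standard divisor 2981901/50 ≈ 59638.02; standard quotas: P2 17.899, P3 13.835, P1 5.870, P6 7.122, P7 5.273.
Rounding down gives 17, 13, 5, 7, 5 = 47 seats, so the divisor must be adjusted.
With modified divisor 57300: modified quotas P2 18.629, P3 14.400, P1 6.110, P6 7.413, P7 5.488.
Rounding down: P2 18, P3 14, P1 6, P6 7, P7 5 (total 50).
P3 receives 14.

14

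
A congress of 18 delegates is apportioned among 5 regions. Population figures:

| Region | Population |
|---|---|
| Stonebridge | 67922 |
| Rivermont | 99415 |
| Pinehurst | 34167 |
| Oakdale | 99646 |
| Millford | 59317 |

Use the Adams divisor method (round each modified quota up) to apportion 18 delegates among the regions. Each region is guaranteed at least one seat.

Standard divisor 360467/18 ≈ 20025.944; standard quotas: Stonebridge 3.392, Rivermont 4.964, Pinehurst 1.706, Oakdale 4.976, Millford 2.962.
Rounding up gives 4, 5, 2, 5, 3 = 19 seats, so the divisor must be adjusted.
With modified divisor 23700: modified quotas Stonebridge 2.866, Rivermont 4.195, Pinehurst 1.442, Oakdale 4.204, Millford 2.503.
Rounding up: Stonebridge 3, Rivermont 5, Pinehurst 2, Oakdale 5, Millford 3 (total 18).

Stonebridge 3, Rivermont 5, Pinehurst 2, Oakdale 5, Millford 3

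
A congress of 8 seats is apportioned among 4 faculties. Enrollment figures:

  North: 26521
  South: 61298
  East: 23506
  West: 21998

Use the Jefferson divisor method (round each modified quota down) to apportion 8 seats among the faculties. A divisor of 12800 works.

North: 2, South: 4, East: 1, West: 1

With modified divisor 12800: modified quotas North 2.072, South 4.789, East 1.836, West 1.719.
Rounding down: North 2, South 4, East 1, West 1 (total 8).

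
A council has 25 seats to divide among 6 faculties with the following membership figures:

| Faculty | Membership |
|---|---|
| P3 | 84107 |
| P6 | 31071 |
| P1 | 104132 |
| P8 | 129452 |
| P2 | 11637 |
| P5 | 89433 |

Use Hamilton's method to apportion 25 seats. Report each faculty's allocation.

P3: 5, P6: 2, P1: 6, P8: 7, P2: 0, P5: 5

Standard divisor: 449832 ÷ 25 ≈ 17993.28.
Standard quotas: P3 4.6744, P6 1.7268, P1 5.7873, P8 7.1945, P2 0.6467, P5 4.9704.
Lower quotas: P3 4, P6 1, P1 5, P8 7, P2 0, P5 4 (sum 21, leaving 4 seats).
Remainders in descending order: P5 0.9704, P1 0.7873, P6 0.7268, P3 0.6744, P2 0.6467, P8 0.1945.
The surplus seats go to P5, P1, P6, P3.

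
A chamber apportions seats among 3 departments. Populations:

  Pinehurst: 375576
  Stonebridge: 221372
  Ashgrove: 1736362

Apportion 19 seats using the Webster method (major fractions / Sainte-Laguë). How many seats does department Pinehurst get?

3

Standard divisor 2333310/19 ≈ 122805.789; standard quotas: Pinehurst 3.058, Stonebridge 1.803, Ashgrove 14.139.
Rounding to the nearest integer gives Pinehurst 3, Stonebridge 2, Ashgrove 14 — total 19, matching the house size, so no adjustment is needed.
Pinehurst receives 3.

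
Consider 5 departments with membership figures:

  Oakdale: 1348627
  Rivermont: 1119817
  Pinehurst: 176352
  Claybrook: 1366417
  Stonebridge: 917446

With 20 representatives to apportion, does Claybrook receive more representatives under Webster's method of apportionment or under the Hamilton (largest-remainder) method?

Webster: Oakdale 5, Rivermont 5, Pinehurst 1, Claybrook 5, Stonebridge 4.
Hamilton: Oakdale 5, Rivermont 4, Pinehurst 1, Claybrook 6, Stonebridge 4.
Claybrook gets 5 under Webster and 6 under Hamilton.

Hamilton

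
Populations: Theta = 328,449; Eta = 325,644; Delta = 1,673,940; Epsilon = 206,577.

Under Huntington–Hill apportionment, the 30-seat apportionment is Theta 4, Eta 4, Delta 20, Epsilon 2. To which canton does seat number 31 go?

Priority for the next seat is population ÷ (√(s·(s+1))).
Priorities: Theta 73443.429, Eta 72816.212, Delta 81679.908, Epsilon 84334.707.
Highest priority: Epsilon.

Epsilon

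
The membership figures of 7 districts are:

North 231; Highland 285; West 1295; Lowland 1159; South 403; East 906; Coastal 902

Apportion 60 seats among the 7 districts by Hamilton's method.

North: 3, Highland: 3, West: 15, Lowland: 13, South: 5, East: 11, Coastal: 10

Standard divisor: 5181 ÷ 60 ≈ 86.35.
Standard quotas: North 2.675, Highland 3.301, West 14.997, Lowland 13.422, South 4.667, East 10.492, Coastal 10.446.
Lower quotas: North 2, Highland 3, West 14, Lowland 13, South 4, East 10, Coastal 10 (sum 56, leaving 4 seats).
Remainders in descending order: West 0.997, North 0.675, South 0.667, East 0.492, Coastal 0.446, Lowland 0.422, Highland 0.301.
Largest remainders: West, North, South, East receive the extra seats.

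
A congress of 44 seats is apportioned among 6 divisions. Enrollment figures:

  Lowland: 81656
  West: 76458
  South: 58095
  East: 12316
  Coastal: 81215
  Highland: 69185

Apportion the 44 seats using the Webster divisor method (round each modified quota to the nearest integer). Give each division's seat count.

Lowland: 10; West: 9; South: 7; East: 1; Coastal: 9; Highland: 8

Standard divisor 378925/44 ≈ 8611.932; standard quotas: Lowland 9.482, West 8.878, South 6.746, East 1.430, Coastal 9.431, Highland 8.034.
Rounding to the nearest integer gives 9, 9, 7, 1, 9, 8 = 43 seats, so the divisor must be adjusted.
With modified divisor 8570: modified quotas Lowland 9.528, West 8.922, South 6.779, East 1.437, Coastal 9.477, Highland 8.073.
Rounding to the nearest integer: Lowland 10, West 9, South 7, East 1, Coastal 9, Highland 8 (total 44).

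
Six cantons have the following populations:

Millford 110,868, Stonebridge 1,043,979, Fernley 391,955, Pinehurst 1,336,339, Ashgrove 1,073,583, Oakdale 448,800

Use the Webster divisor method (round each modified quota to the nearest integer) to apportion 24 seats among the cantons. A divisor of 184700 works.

With modified divisor 184700: modified quotas Millford 0.600, Stonebridge 5.652, Fernley 2.122, Pinehurst 7.235, Ashgrove 5.813, Oakdale 2.430.
Rounding to the nearest integer: Millford 1, Stonebridge 6, Fernley 2, Pinehurst 7, Ashgrove 6, Oakdale 2 (total 24).

Millford 1, Stonebridge 6, Fernley 2, Pinehurst 7, Ashgrove 6, Oakdale 2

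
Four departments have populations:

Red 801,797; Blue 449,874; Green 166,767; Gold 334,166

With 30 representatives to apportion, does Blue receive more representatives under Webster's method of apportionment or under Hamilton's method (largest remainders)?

Webster

Webster: Red 13, Blue 8, Green 3, Gold 6.
Hamilton: Red 14, Blue 7, Green 3, Gold 6.
Blue gets 8 under Webster and 7 under Hamilton.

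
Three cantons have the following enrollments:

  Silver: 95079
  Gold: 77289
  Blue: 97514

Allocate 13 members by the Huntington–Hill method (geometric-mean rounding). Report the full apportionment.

Silver=4; Gold=4; Blue=5

With divisor 21533: modified quotas Silver 4.416, Gold 3.589, Blue 4.529.
Geometric-mean thresholds: Silver √(4·5)=4.472, Gold √(3·4)=3.464, Blue √(4·5)=4.472.
Each quota rounded against its threshold gives Silver 4, Gold 4, Blue 5 (total 13).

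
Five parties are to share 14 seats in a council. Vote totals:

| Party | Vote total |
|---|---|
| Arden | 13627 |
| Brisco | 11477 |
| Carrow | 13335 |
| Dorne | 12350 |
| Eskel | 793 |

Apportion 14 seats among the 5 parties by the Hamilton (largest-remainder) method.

Total 51582; standard divisor 51582/14 ≈ 3684.429.
Standard quotas: Arden 3.6985, Brisco 3.1150, Carrow 3.6193, Dorne 3.3519, Eskel 0.2152.
Lower quotas: Arden 3, Brisco 3, Carrow 3, Dorne 3, Eskel 0 (sum 12, leaving 2 seats).
Remainders in descending order: Arden 0.6985, Carrow 0.6193, Dorne 0.3519, Eskel 0.2152, Brisco 0.1150.
Largest remainders: Arden, Carrow receive the extra seats.

Arden: 4, Brisco: 3, Carrow: 4, Dorne: 3, Eskel: 0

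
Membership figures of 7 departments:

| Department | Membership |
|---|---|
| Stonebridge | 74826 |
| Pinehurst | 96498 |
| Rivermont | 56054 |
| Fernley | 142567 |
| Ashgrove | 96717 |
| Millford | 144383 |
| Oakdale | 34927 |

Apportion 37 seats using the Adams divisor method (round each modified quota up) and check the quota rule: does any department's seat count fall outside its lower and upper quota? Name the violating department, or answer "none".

none

Standard quotas: Stonebridge 4.286, Pinehurst 5.527, Rivermont 3.211, Fernley 8.166, Ashgrove 5.540, Millford 8.270, Oakdale 2.001.
Adams allocation: Stonebridge 4, Pinehurst 6, Rivermont 3, Fernley 8, Ashgrove 6, Millford 8, Oakdale 2.
Every allocation lies between the lower and upper quota.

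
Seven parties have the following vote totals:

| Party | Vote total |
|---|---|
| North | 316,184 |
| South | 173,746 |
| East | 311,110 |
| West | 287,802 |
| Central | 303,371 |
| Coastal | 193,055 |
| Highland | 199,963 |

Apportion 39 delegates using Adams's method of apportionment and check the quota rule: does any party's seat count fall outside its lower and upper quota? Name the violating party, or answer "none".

Standard quotas: North 6.907, South 3.796, East 6.796, West 6.287, Central 6.627, Coastal 4.217, Highland 4.368.
Adams allocation: North 7, South 4, East 7, West 6, Central 7, Coastal 4, Highland 4.
Every allocation lies between the lower and upper quota.

none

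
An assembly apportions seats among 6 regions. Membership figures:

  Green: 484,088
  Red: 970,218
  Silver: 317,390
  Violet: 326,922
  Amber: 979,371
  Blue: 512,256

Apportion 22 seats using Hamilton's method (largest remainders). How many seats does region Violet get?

2

Total 3590245; standard divisor 3590245/22 ≈ 163192.955.
Standard quotas: Green 2.9664, Red 5.9452, Silver 1.9449, Violet 2.0033, Amber 6.0013, Blue 3.1390.
Lower quotas: Green 2, Red 5, Silver 1, Violet 2, Amber 6, Blue 3 (sum 19, leaving 3 seats).
Remainders in descending order: Green 0.9664, Red 0.9452, Silver 0.9449, Blue 0.1390, Violet 0.0033, Amber 0.0013.
Largest remainders: Green, Red, Silver receive the extra seats.
Violet receives 2.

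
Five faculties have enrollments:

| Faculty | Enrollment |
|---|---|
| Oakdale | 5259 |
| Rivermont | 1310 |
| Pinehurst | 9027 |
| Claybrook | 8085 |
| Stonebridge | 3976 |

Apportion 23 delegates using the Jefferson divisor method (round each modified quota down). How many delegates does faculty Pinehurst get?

8

Standard divisor 27657/23 ≈ 1202.478; standard quotas: Oakdale 4.373, Rivermont 1.089, Pinehurst 7.507, Claybrook 6.724, Stonebridge 3.307.
Rounding down gives 4, 1, 7, 6, 3 = 21 seats, so the divisor must be adjusted.
With modified divisor 1100: modified quotas Oakdale 4.781, Rivermont 1.191, Pinehurst 8.206, Claybrook 7.350, Stonebridge 3.615.
Rounding down: Oakdale 4, Rivermont 1, Pinehurst 8, Claybrook 7, Stonebridge 3 (total 23).
Pinehurst receives 8.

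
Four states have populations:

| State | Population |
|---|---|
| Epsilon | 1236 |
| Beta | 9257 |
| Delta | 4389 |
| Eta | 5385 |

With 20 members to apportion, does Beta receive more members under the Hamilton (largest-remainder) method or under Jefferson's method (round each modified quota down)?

Jefferson

Hamilton: Epsilon 1, Beta 9, Delta 5, Eta 5.
Jefferson: Epsilon 1, Beta 10, Delta 4, Eta 5.
Beta gets 9 under Hamilton and 10 under Jefferson.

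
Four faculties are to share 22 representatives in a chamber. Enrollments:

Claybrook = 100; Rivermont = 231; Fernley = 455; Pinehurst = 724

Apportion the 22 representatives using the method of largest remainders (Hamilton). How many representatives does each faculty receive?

Claybrook 1, Rivermont 3, Fernley 7, Pinehurst 11

The standard divisor is 1510/22 ≈ 68.636.
Standard quotas: Claybrook 1.457, Rivermont 3.366, Fernley 6.629, Pinehurst 10.548.
Lower quotas: Claybrook 1, Rivermont 3, Fernley 6, Pinehurst 10 (sum 20, leaving 2 seats).
Remainders in descending order: Fernley 0.629, Pinehurst 0.548, Claybrook 0.457, Rivermont 0.366.
The surplus seats go to Fernley, Pinehurst.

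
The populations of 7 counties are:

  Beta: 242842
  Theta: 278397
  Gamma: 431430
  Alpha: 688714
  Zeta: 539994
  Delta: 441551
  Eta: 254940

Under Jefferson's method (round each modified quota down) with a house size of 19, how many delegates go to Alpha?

Standard divisor 2877868/19 ≈ 151466.737; standard quotas: Beta 1.603, Theta 1.838, Gamma 2.848, Alpha 4.547, Zeta 3.565, Delta 2.915, Eta 1.683.
Rounding down gives 1, 1, 2, 4, 3, 2, 1 = 14 seats, so the divisor must be adjusted.
With modified divisor 131200: modified quotas Beta 1.851, Theta 2.122, Gamma 3.288, Alpha 5.249, Zeta 4.116, Delta 3.365, Eta 1.943.
Rounding down: Beta 1, Theta 2, Gamma 3, Alpha 5, Zeta 4, Delta 3, Eta 1 (total 19).
Alpha receives 5.

5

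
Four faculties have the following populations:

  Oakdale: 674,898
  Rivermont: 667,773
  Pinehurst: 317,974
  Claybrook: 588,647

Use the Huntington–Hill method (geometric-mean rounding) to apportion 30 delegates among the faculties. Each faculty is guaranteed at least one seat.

With divisor 74901: modified quotas Oakdale 9.011, Rivermont 8.915, Pinehurst 4.245, Claybrook 7.859.
Geometric-mean thresholds: Oakdale √(9·10)=9.487, Rivermont √(8·9)=8.485, Pinehurst √(4·5)=4.472, Claybrook √(7·8)=7.483.
Each quota rounded against its threshold gives Oakdale 9, Rivermont 9, Pinehurst 4, Claybrook 8 (total 30).

Oakdale 9, Rivermont 9, Pinehurst 4, Claybrook 8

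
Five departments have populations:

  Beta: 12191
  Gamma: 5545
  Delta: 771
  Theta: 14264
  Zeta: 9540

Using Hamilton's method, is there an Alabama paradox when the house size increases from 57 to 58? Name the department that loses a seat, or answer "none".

At 57 seats: Beta 16, Gamma 8, Delta 1, Theta 19, Zeta 13.
At 58 seats: Beta 17, Gamma 8, Delta 1, Theta 19, Zeta 13.
No department's allocation decreased.

none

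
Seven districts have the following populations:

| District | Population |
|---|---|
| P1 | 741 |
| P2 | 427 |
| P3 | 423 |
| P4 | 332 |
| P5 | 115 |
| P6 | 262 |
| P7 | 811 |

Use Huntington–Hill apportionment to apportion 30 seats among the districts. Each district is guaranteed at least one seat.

With divisor 103: modified quotas P1 7.194, P2 4.146, P3 4.107, P4 3.223, P5 1.117, P6 2.544, P7 7.874.
Geometric-mean thresholds: P1 √(7·8)=7.483, P2 √(4·5)=4.472, P3 √(4·5)=4.472, P4 √(3·4)=3.464, P5 √(1·2)=1.414, P6 √(2·3)=2.449, P7 √(7·8)=7.483.
Each quota rounded against its threshold gives P1 7, P2 4, P3 4, P4 3, P5 1, P6 3, P7 8 (total 30).

P1 7, P2 4, P3 4, P4 3, P5 1, P6 3, P7 8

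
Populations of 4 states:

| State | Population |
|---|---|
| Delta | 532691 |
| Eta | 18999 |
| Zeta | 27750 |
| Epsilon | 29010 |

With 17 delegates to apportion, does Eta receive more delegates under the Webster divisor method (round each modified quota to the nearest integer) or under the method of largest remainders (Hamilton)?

Webster: Delta 14, Eta 1, Zeta 1, Epsilon 1.
Hamilton: Delta 15, Eta 0, Zeta 1, Epsilon 1.
Eta gets 1 under Webster and 0 under Hamilton.

Webster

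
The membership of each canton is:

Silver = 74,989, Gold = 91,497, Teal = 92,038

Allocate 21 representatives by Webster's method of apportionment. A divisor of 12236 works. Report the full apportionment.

Silver=6; Gold=7; Teal=8

With modified divisor 12236: modified quotas Silver 6.129, Gold 7.478, Teal 7.522.
Rounding to the nearest integer: Silver 6, Gold 7, Teal 8 (total 21).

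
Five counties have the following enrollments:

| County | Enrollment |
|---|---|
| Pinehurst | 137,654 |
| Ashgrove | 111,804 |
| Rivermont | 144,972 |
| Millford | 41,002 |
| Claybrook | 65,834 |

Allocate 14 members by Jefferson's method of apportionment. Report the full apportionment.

Pinehurst 4, Ashgrove 3, Rivermont 4, Millford 1, Claybrook 2

Standard divisor 501266/14 ≈ 35804.714; standard quotas: Pinehurst 3.845, Ashgrove 3.123, Rivermont 4.049, Millford 1.145, Claybrook 1.839.
Rounding down gives 3, 3, 4, 1, 1 = 12 seats, so the divisor must be adjusted.
With modified divisor 31000: modified quotas Pinehurst 4.440, Ashgrove 3.607, Rivermont 4.677, Millford 1.323, Claybrook 2.124.
Rounding down: Pinehurst 4, Ashgrove 3, Rivermont 4, Millford 1, Claybrook 2 (total 14).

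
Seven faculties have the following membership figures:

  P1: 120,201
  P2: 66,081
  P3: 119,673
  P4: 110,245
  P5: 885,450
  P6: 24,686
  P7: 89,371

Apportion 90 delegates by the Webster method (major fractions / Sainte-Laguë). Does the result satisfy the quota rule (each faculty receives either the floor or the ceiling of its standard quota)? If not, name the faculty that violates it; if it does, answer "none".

P5

Standard quotas: P1 7.641, P2 4.201, P3 7.608, P4 7.009, P5 56.290, P6 1.569, P7 5.682.
Webster allocation: P1 8, P2 4, P3 8, P4 7, P5 55, P6 2, P7 6.
P5 has quota 56.290 (lower 56, upper 57) but receives 55 — outside the quota interval.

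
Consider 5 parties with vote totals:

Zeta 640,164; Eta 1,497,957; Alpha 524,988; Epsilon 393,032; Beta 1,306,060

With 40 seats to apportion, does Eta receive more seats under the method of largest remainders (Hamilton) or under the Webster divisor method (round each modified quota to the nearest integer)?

Hamilton: Zeta 6, Eta 14, Alpha 5, Epsilon 3, Beta 12.
Webster: Zeta 6, Eta 13, Alpha 5, Epsilon 4, Beta 12.
Eta gets 14 under Hamilton and 13 under Webster.

Hamilton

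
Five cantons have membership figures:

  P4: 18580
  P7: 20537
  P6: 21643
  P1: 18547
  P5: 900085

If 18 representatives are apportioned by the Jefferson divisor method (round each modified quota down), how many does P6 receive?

0

Standard divisor 979392/18 ≈ 54410.667; standard quotas: P4 0.341, P7 0.377, P6 0.398, P1 0.341, P5 16.542.
Rounding down gives 0, 0, 0, 0, 16 = 16 seats, so the divisor must be adjusted.
With modified divisor 48700: modified quotas P4 0.382, P7 0.422, P6 0.444, P1 0.381, P5 18.482.
Rounding down: P4 0, P7 0, P6 0, P1 0, P5 18 (total 18).
P6 receives 0.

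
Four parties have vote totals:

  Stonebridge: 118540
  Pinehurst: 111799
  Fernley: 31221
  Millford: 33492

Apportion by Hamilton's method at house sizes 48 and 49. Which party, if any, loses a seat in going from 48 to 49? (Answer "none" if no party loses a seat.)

Millford

At 48 seats: Stonebridge 19, Pinehurst 18, Fernley 5, Millford 6.
At 49 seats: Stonebridge 20, Pinehurst 19, Fernley 5, Millford 5.
Millford drops from 6 to 5.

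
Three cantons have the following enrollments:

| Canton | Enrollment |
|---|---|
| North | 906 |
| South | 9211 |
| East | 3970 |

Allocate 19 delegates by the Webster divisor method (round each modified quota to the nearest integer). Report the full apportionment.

North: 1; South: 13; East: 5

Standard divisor 14087/19 ≈ 741.421; standard quotas: North 1.222, South 12.423, East 5.355.
Rounding to the nearest integer gives 1, 12, 5 = 18 seats, so the divisor must be adjusted.
With modified divisor 730: modified quotas North 1.241, South 12.618, East 5.438.
Rounding to the nearest integer: North 1, South 13, East 5 (total 19).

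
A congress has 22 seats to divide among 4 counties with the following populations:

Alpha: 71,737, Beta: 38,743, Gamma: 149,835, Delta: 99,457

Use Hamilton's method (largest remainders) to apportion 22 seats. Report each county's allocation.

Standard divisor: 359772 ÷ 22 ≈ 16353.273.
Standard quotas: Alpha 4.3867, Beta 2.3691, Gamma 9.1624, Delta 6.0818.
Lower quotas: Alpha 4, Beta 2, Gamma 9, Delta 6 (sum 21, leaving 1 seat).
Remainders in descending order: Alpha 0.3867, Beta 0.3691, Gamma 0.1624, Delta 0.0818.
Largest remainder: Alpha receives the extra seat.

Alpha 5, Beta 2, Gamma 9, Delta 6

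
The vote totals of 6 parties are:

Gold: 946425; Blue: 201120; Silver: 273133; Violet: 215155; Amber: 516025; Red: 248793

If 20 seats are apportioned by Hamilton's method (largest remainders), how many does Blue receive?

2

Standard divisor: 2400651 ÷ 20 ≈ 120032.55.
Standard quotas: Gold 7.8847, Blue 1.6755, Silver 2.2755, Violet 1.7925, Amber 4.2990, Red 2.0727.
Lower quotas: Gold 7, Blue 1, Silver 2, Violet 1, Amber 4, Red 2 (sum 17, leaving 3 seats).
Remainders in descending order: Gold 0.8847, Violet 0.7925, Blue 0.6755, Amber 0.2990, Silver 0.2755, Red 0.0727.
The surplus seats go to Gold, Violet, Blue.
Blue receives 2.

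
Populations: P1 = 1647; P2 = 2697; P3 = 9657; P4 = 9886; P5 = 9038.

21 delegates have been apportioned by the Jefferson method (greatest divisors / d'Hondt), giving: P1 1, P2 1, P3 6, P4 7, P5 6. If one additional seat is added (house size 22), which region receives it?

Priority for the next seat is population ÷ (current seats + 1).
Priorities: P1 823.500, P2 1348.500, P3 1379.571, P4 1235.750, P5 1291.143.
Highest priority: P3.

P3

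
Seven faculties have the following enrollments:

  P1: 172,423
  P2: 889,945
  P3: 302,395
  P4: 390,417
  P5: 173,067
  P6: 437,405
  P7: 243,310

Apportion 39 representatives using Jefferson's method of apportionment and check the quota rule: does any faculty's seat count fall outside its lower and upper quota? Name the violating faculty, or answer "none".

Standard quotas: P1 2.577, P2 13.303, P3 4.520, P4 5.836, P5 2.587, P6 6.539, P7 3.637.
Jefferson allocation: P1 2, P2 14, P3 4, P4 6, P5 2, P6 7, P7 4.
Every allocation lies between the lower and upper quota.

none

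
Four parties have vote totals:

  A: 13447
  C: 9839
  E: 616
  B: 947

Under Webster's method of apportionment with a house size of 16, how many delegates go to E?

0

Standard divisor 24849/16 ≈ 1553.062; standard quotas: A 8.658, C 6.335, E 0.397, B 0.610.
Rounding to the nearest integer gives A 9, C 6, E 0, B 1 — total 16, matching the house size, so no adjustment is needed.
E receives 0.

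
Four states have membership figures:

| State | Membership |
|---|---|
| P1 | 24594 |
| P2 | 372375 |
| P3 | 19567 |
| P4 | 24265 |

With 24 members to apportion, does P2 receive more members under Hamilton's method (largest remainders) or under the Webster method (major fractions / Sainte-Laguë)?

Webster

Hamilton: P1 2, P2 20, P3 1, P4 1.
Webster: P1 1, P2 21, P3 1, P4 1.
P2 gets 20 under Hamilton and 21 under Webster.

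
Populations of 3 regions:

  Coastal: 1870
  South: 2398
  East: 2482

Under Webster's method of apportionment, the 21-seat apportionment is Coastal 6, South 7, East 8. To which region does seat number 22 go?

South

Priority for the next seat is population ÷ (current seats + 0.5).
Priorities: Coastal 287.692, South 319.733, East 292.000.
Highest priority: South.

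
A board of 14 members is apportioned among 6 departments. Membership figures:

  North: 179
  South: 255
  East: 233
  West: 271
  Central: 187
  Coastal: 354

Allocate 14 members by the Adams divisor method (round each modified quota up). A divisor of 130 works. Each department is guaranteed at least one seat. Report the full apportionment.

With modified divisor 130: modified quotas North 1.377, South 1.962, East 1.792, West 2.085, Central 1.438, Coastal 2.723.
Rounding up: North 2, South 2, East 2, West 3, Central 2, Coastal 3 (total 14).

North: 2, South: 2, East: 2, West: 3, Central: 2, Coastal: 3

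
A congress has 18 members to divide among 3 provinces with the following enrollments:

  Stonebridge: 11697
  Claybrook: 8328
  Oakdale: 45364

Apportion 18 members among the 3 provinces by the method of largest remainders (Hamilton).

Stonebridge 3; Claybrook 2; Oakdale 13

Total 65389; standard divisor 65389/18 ≈ 3632.722.
Standard quotas: Stonebridge 3.2199, Claybrook 2.2925, Oakdale 12.4876.
Lower quotas: Stonebridge 3, Claybrook 2, Oakdale 12 (sum 17, leaving 1 seat).
Remainders in descending order: Oakdale 0.4876, Claybrook 0.2925, Stonebridge 0.2199.
Largest remainder: Oakdale receives the extra seat.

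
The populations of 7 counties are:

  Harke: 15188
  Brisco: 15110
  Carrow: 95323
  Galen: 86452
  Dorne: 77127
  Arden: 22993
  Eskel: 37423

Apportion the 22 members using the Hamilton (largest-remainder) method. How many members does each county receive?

Harke 1; Brisco 1; Carrow 6; Galen 5; Dorne 5; Arden 2; Eskel 2

Total 349616; standard divisor 349616/22 ≈ 15891.636.
Standard quotas: Harke 0.9557, Brisco 0.9508, Carrow 5.9983, Galen 5.4401, Dorne 4.8533, Arden 1.4469, Eskel 2.3549.
Lower quotas: Harke 0, Brisco 0, Carrow 5, Galen 5, Dorne 4, Arden 1, Eskel 2 (sum 17, leaving 5 seats).
Remainders in descending order: Carrow 0.9983, Harke 0.9557, Brisco 0.9508, Dorne 0.8533, Arden 0.4469, Galen 0.4401, Eskel 0.3549.
Largest remainders: Carrow, Harke, Brisco, Dorne, Arden receive the extra seats.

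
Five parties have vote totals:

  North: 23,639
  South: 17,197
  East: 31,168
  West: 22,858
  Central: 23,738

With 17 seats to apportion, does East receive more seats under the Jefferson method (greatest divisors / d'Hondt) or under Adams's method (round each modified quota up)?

Jefferson

Jefferson: North 3, South 2, East 5, West 3, Central 4.
Adams: North 3, South 3, East 4, West 3, Central 4.
East gets 5 under Jefferson and 4 under Adams.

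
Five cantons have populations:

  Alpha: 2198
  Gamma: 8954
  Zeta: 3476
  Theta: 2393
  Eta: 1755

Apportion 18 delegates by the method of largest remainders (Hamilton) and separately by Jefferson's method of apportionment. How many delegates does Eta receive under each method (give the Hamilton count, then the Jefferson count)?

2 and 1

Hamilton: Alpha 2, Gamma 9, Zeta 3, Theta 2, Eta 2.
Jefferson: Alpha 2, Gamma 10, Zeta 3, Theta 2, Eta 1.
Eta gets 2 under Hamilton and 1 under Jefferson.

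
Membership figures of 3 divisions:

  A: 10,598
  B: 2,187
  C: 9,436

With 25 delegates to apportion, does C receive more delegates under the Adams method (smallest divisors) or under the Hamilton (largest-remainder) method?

Hamilton

Adams: A 12, B 3, C 10.
Hamilton: A 12, B 2, C 11.
C gets 10 under Adams and 11 under Hamilton.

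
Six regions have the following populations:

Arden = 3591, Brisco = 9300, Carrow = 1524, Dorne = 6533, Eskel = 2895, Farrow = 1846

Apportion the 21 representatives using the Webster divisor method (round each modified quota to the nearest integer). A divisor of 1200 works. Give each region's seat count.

Arden 3, Brisco 8, Carrow 1, Dorne 5, Eskel 2, Farrow 2

With modified divisor 1200: modified quotas Arden 2.993, Brisco 7.750, Carrow 1.270, Dorne 5.444, Eskel 2.413, Farrow 1.538.
Rounding to the nearest integer: Arden 3, Brisco 8, Carrow 1, Dorne 5, Eskel 2, Farrow 2 (total 21).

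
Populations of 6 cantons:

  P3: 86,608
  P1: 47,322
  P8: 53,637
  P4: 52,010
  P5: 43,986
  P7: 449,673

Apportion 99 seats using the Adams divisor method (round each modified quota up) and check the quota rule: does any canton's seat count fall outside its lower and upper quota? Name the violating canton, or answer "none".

P7

Standard quotas: P3 11.694, P1 6.389, P8 7.242, P4 7.022, P5 5.939, P7 60.714.
Adams allocation: P3 12, P1 7, P8 8, P4 7, P5 6, P7 59.
P7 has quota 60.714 (lower 60, upper 61) but receives 59 — outside the quota interval.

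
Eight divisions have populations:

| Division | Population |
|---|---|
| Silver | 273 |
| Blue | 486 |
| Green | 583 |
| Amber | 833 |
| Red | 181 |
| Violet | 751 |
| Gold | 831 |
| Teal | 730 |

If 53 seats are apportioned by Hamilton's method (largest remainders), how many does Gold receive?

9

Total 4668; standard divisor 4668/53 ≈ 88.075.
Standard quotas: Silver 3.100, Blue 5.518, Green 6.619, Amber 9.458, Red 2.055, Violet 8.527, Gold 9.435, Teal 8.288.
Lower quotas: Silver 3, Blue 5, Green 6, Amber 9, Red 2, Violet 8, Gold 9, Teal 8 (sum 50, leaving 3 seats).
Remainders in descending order: Green 0.619, Violet 0.527, Blue 0.518, Amber 0.458, Gold 0.435, Teal 0.288, Silver 0.100, Red 0.055.
Largest remainders: Green, Violet, Blue receive the extra seats.
Gold receives 9.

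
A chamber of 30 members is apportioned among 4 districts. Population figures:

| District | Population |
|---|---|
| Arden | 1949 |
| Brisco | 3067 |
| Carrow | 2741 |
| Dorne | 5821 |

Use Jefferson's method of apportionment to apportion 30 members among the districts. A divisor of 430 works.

Arden 4, Brisco 7, Carrow 6, Dorne 13

With modified divisor 430: modified quotas Arden 4.533, Brisco 7.133, Carrow 6.374, Dorne 13.537.
Rounding down: Arden 4, Brisco 7, Carrow 6, Dorne 13 (total 30).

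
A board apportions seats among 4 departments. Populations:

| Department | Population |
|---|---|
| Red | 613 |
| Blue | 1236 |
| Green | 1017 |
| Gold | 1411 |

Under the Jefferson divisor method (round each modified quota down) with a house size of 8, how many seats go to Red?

1

Standard divisor 4277/8 ≈ 534.625; standard quotas: Red 1.147, Blue 2.312, Green 1.902, Gold 2.639.
Rounding down gives 1, 2, 1, 2 = 6 seats, so the divisor must be adjusted.
With modified divisor 440: modified quotas Red 1.393, Blue 2.809, Green 2.311, Gold 3.207.
Rounding down: Red 1, Blue 2, Green 2, Gold 3 (total 8).
Red receives 1.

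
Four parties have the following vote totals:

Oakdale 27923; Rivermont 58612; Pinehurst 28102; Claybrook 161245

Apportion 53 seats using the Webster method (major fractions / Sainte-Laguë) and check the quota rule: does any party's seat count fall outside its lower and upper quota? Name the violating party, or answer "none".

Standard quotas: Oakdale 5.364, Rivermont 11.260, Pinehurst 5.399, Claybrook 30.977.
Webster allocation: Oakdale 5, Rivermont 11, Pinehurst 5, Claybrook 32.
Claybrook has quota 30.977 (lower 30, upper 31) but receives 32 — outside the quota interval.

Claybrook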